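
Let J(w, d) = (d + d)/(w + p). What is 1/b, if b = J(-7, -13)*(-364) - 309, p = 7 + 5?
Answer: 5/7919 ≈ 0.00063139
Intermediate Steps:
p = 12
J(w, d) = 2*d/(12 + w) (J(w, d) = (d + d)/(w + 12) = (2*d)/(12 + w) = 2*d/(12 + w))
b = 7919/5 (b = (2*(-13)/(12 - 7))*(-364) - 309 = (2*(-13)/5)*(-364) - 309 = (2*(-13)*(1/5))*(-364) - 309 = -26/5*(-364) - 309 = 9464/5 - 309 = 7919/5 ≈ 1583.8)
1/b = 1/(7919/5) = 5/7919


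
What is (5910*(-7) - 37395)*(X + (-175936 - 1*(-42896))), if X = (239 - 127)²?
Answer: 9490867440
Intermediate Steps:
X = 12544 (X = 112² = 12544)
(5910*(-7) - 37395)*(X + (-175936 - 1*(-42896))) = (5910*(-7) - 37395)*(12544 + (-175936 - 1*(-42896))) = (-41370 - 37395)*(12544 + (-175936 + 42896)) = -78765*(12544 - 133040) = -78765*(-120496) = 9490867440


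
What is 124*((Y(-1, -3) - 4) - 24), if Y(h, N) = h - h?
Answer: -3472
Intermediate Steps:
Y(h, N) = 0
124*((Y(-1, -3) - 4) - 24) = 124*((0 - 4) - 24) = 124*(-4 - 24) = 124*(-28) = -3472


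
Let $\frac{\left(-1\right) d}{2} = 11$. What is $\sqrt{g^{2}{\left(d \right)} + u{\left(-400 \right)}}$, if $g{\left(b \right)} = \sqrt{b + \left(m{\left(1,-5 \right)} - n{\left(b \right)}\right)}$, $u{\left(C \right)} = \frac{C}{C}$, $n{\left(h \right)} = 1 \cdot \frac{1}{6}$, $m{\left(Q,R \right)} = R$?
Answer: $\frac{i \sqrt{942}}{6} \approx 5.1153 i$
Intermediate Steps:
$d = -22$ ($d = \left(-2\right) 11 = -22$)
$n{\left(h \right)} = \frac{1}{6}$ ($n{\left(h \right)} = 1 \cdot \frac{1}{6} = \frac{1}{6}$)
$u{\left(C \right)} = 1$
$g{\left(b \right)} = \sqrt{- \frac{31}{6} + b}$ ($g{\left(b \right)} = \sqrt{b - \frac{31}{6}} = \sqrt{- \frac{31}{6} + b}$)
$\sqrt{g^{2}{\left(d \right)} + u{\left(-400 \right)}} = \sqrt{\left(\frac{\sqrt{-186 + 36 \left(-22\right)}}{6}\right)^{2} + 1} = \sqrt{\left(\frac{\sqrt{-186 - 792}}{6}\right)^{2} + 1} = \sqrt{\left(\frac{\sqrt{-978}}{6}\right)^{2} + 1} = \sqrt{\left(\frac{i \sqrt{978}}{6}\right)^{2} + 1} = \sqrt{- \frac{163}{6} + 1} = \sqrt{- \frac{157}{6}} = \frac{i \sqrt{942}}{6}$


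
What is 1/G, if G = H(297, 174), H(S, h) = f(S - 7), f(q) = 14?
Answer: 1/14 ≈ 0.071429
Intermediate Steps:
H(S, h) = 14
G = 14
1/G = 1/14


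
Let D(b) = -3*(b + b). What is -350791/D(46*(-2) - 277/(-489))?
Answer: -57178933/89422 ≈ -639.43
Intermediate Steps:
D(b) = -6*b
-350791/D(46*(-2) - 277/(-489)) = -350791*(-1/(6*(46*(-2) - 277/(-489)))) = -350791*(-1/(6*(-92 - 277*(-1/489)))) = -350791*(-1/(6*(-92 + 277/489))) = -350791/((-6*(-44711/489))) = -350791/89422/163 = -350791*163/89422 = -57178933/89422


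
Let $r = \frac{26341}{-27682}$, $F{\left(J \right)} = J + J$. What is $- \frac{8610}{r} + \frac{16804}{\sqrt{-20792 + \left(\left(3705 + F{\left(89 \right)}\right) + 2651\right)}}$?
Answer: $\frac{34048860}{3763} - \frac{8402 i \sqrt{14258}}{7129} \approx 9048.3 - 140.73 i$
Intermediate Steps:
$F{\left(J \right)} = 2 J$
$r = - \frac{26341}{27682}$ ($r = 26341 \left(- \frac{1}{27682}\right) = - \frac{26341}{27682} \approx -0.95156$)
$- \frac{8610}{r} + \frac{16804}{\sqrt{-20792 + \left(\left(3705 + F{\left(89 \right)}\right) + 2651\right)}} = - \frac{8610}{- \frac{26341}{27682}} + \frac{16804}{\sqrt{-20792 + \left(\left(3705 + 2 \cdot 89\right) + 2651\right)}} = \left(-8610\right) \left(- \frac{27682}{26341}\right) + \frac{16804}{\sqrt{-20792 + \left(\left(3705 + 178\right) + 2651\right)}} = \frac{34048860}{3763} + \frac{16804}{\sqrt{-20792 + \left(3883 + 2651\right)}} = \frac{34048860}{3763} + \frac{16804}{\sqrt{-20792 + 6534}} = \frac{34048860}{3763} + \frac{16804}{\sqrt{-14258}} = \frac{34048860}{3763} + \frac{16804}{i \sqrt{14258}} = \frac{34048860}{3763} + 16804 \left(- \frac{i \sqrt{14258}}{14258}\right) = \frac{34048860}{3763} - \frac{8402 i \sqrt{14258}}{7129}$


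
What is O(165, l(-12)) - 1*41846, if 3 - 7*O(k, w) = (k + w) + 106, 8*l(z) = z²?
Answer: -293208/7 ≈ -41887.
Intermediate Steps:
l(z) = z²/8
O(k, w) = -103/7 - k/7 - w/7 (O(k, w) = 3/7 - ((k + w) + 106)/7 = 3/7 - (106 + k + w)/7 = 3/7 + (-106/7 - k/7 - w/7) = -103/7 - k/7 - w/7)
O(165, l(-12)) - 1*41846 = (-103/7 - ⅐*165 - (-12)²/56) - 1*41846 = (-103/7 - 165/7 - 144/56) - 41846 = (-103/7 - 165/7 - ⅐*18) - 41846 = (-103/7 - 165/7 - 18/7) - 41846 = -286/7 - 41846 = -293208/7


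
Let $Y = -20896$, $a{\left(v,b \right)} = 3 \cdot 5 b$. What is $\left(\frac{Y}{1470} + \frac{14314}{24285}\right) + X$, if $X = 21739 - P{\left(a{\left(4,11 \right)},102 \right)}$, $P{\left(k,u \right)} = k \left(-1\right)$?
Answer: $\frac{8682926478}{396655} \approx 21890.0$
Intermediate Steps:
$a{\left(v,b \right)} = 15 b$
$P{\left(k,u \right)} = - k$
$X = 21904$ ($X = 21739 - - 15 \cdot 11 = 21739 - \left(-1\right) 165 = 21739 - -165 = 21739 + 165 = 21904$)
$\left(\frac{Y}{1470} + \frac{14314}{24285}\right) + X = \left(- \frac{20896}{1470} + \frac{14314}{24285}\right) + 21904 = \left(\left(-20896\right) \frac{1}{1470} + 14314 \cdot \frac{1}{24285}\right) + 21904 = \left(- \frac{10448}{735} + \frac{14314}{24285}\right) + 21904 = - \frac{5404642}{396655} + 21904 = \frac{8682926478}{396655}$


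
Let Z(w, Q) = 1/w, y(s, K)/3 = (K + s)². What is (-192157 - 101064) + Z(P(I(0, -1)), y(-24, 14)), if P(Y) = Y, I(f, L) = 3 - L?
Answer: -1172883/4 ≈ -2.9322e+5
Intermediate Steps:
y(s, K) = 3*(K + s)²
(-192157 - 101064) + Z(P(I(0, -1)), y(-24, 14)) = (-192157 - 101064) + 1/(3 - 1*(-1)) = -293221 + 1/(3 + 1) = -293221 + 1/4 = -293221 + ¼ = -1172883/4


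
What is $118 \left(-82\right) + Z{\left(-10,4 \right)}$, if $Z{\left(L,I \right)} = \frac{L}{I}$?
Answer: $- \frac{19357}{2} \approx -9678.5$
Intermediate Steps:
$118 \left(-82\right) + Z{\left(-10,4 \right)} = 118 \left(-82\right) - \frac{10}{4} = -9676 - \frac{5}{2} = - \frac{19357}{2}$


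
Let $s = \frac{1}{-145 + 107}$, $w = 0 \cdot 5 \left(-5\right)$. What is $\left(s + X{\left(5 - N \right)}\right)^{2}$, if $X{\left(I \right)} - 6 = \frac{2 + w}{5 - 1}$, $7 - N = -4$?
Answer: $\frac{15129}{361} \approx 41.909$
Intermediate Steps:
$w = 0$ ($w = 0 \left(-5\right) = 0$)
$N = 11$ ($N = 7 - -4 = 7 + 4 = 11$)
$s = - \frac{1}{38}$ ($s = \frac{1}{-38} = - \frac{1}{38} \approx -0.026316$)
$X{\left(I \right)} = \frac{13}{2}$ ($X{\left(I \right)} = 6 + \frac{2 + 0}{5 - 1} = 6 + \frac{2}{4} = 6 + 2 \cdot \frac{1}{4} = 6 + \frac{1}{2} = \frac{13}{2}$)
$\left(s + X{\left(5 - N \right)}\right)^{2} = \left(- \frac{1}{38} + \frac{13}{2}\right)^{2} = \left(\frac{123}{19}\right)^{2} = \frac{15129}{361}$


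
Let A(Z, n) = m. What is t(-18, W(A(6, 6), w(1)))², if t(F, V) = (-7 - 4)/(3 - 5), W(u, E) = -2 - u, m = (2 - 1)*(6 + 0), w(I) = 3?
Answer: 121/4 ≈ 30.250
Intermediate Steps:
m = 6 (m = 1*6 = 6)
A(Z, n) = 6
t(F, V) = 11/2 (t(F, V) = -11/(-2) = -11*(-½) = 11/2)
t(-18, W(A(6, 6), w(1)))² = (11/2)² = 121/4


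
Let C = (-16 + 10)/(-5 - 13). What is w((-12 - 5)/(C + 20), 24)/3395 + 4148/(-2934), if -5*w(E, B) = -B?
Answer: -35170942/24902325 ≈ -1.4124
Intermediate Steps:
C = ⅓ (C = -6/(-18) = -6*(-1/18) = ⅓ ≈ 0.33333)
w(E, B) = B/5 (w(E, B) = -(-1)*B/5 = B/5)
w((-12 - 5)/(C + 20), 24)/3395 + 4148/(-2934) = ((⅕)*24)/3395 + 4148/(-2934) = (24/5)*(1/3395) + 4148*(-1/2934) = 24/16975 - 2074/1467 = -35170942/24902325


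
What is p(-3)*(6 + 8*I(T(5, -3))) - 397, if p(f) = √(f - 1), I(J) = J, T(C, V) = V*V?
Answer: -397 + 156*I ≈ -397.0 + 156.0*I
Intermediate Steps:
T(C, V) = V²
p(f) = √(-1 + f)
p(-3)*(6 + 8*I(T(5, -3))) - 397 = √(-1 - 3)*(6 + 8*(-3)²) - 397 = √(-4)*(6 + 8*9) - 397 = (2*I)*(6 + 72) - 397 = (2*I)*78 - 397 = 156*I - 397 = -397 + 156*I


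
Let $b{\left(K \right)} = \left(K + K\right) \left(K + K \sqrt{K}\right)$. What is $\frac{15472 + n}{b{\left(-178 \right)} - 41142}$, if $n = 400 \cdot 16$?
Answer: $\frac{121531768}{178813401137} - \frac{346496224 i \sqrt{178}}{178813401137} \approx 0.00067966 - 0.025853 i$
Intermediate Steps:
$b{\left(K \right)} = 2 K \left(K + K^{\frac{3}{2}}\right)$
$n = 6400$
$\frac{15472 + n}{b{\left(-178 \right)} - 41142} = \frac{15472 + 6400}{\left(2 \left(-178\right)^{2} + 2 \left(-178\right)^{\frac{5}{2}}\right) - 41142} = \frac{21872}{\left(2 \cdot 31684 + 2 \cdot 31684 i \sqrt{178}\right) - 41142} = \frac{21872}{\left(63368 + 63368 i \sqrt{178}\right) - 41142} = \frac{21872}{22226 + 63368 i \sqrt{178}}$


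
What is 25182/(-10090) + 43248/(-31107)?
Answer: -203284799/52311605 ≈ -3.8860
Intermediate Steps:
25182/(-10090) + 43248/(-31107) = 25182*(-1/10090) + 43248*(-1/31107) = -12591/5045 - 14416/10369 = -203284799/52311605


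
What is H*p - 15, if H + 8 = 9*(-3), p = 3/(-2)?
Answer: 75/2 ≈ 37.500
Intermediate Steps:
p = -3/2 (p = 3*(-1/2) = -3/2 ≈ -1.5000)
H = -35 (H = -8 + 9*(-3) = -8 - 27 = -35)
H*p - 15 = -35*(-3/2) - 15 = 105/2 - 15 = 75/2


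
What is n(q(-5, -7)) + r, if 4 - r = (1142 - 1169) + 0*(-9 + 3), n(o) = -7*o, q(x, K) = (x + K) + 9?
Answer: 52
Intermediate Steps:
q(x, K) = 9 + K + x (q(x, K) = (K + x) + 9 = 9 + K + x)
r = 31 (r = 4 - ((1142 - 1169) + 0*(-9 + 3)) = 4 - (-27 + 0*(-6)) = 4 - (-27 + 0) = 4 - 1*(-27) = 4 + 27 = 31)
n(q(-5, -7)) + r = -7*(9 - 7 - 5) + 31 = -7*(-3) + 31 = 21 + 31 = 52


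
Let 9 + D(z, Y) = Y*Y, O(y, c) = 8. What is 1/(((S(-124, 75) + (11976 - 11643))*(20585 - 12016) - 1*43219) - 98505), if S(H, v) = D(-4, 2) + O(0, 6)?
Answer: 1/2737460 ≈ 3.6530e-7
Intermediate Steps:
D(z, Y) = -9 + Y**2 (D(z, Y) = -9 + Y*Y = -9 + Y**2)
S(H, v) = 3 (S(H, v) = (-9 + 2**2) + 8 = (-9 + 4) + 8 = -5 + 8 = 3)
1/(((S(-124, 75) + (11976 - 11643))*(20585 - 12016) - 1*43219) - 98505) = 1/(((3 + (11976 - 11643))*(20585 - 12016) - 1*43219) - 98505) = 1/(((3 + 333)*8569 - 43219) - 98505) = 1/((336*8569 - 43219) - 98505) = 1/((2879184 - 43219) - 98505) = 1/(2835965 - 98505) = 1/2737460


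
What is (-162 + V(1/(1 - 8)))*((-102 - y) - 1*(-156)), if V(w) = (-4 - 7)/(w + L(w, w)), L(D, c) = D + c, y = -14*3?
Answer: -13088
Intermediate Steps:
y = -42
V(w) = -11/(3*w) (V(w) = (-4 - 7)/(w + (w + w)) = -11/(w + 2*w) = -11*1/(3*w) = -11/(3*w))
(-162 + V(1/(1 - 8)))*((-102 - y) - 1*(-156)) = (-162 - 11/(3*(1/(1 - 8))))*((-102 - 1*(-42)) - 1*(-156)) = (-162 - 11/(3*(1/(-7))))*((-102 + 42) + 156) = (-162 - 11/(3*(-⅐)))*(-60 + 156) = (-162 - 11/3*(-7))*96 = (-162 + 77/3)*96 = -409/3*96 = -13088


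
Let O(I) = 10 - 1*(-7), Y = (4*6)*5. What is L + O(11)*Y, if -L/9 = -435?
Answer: 5955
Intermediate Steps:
Y = 120 (Y = 24*5 = 120)
L = 3915 (L = -9*(-435) = 3915)
O(I) = 17 (O(I) = 10 + 7 = 17)
L + O(11)*Y = 3915 + 17*120 = 3915 + 2040 = 5955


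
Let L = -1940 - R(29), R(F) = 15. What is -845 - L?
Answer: 1110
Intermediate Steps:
L = -1955 (L = -1940 - 1*15 = -1940 - 15 = -1955)
-845 - L = -845 - 1*(-1955) = -845 + 1955 = 1110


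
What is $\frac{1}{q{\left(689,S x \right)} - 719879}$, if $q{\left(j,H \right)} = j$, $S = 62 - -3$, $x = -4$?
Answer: $- \frac{1}{719190} \approx -1.3905 \cdot 10^{-6}$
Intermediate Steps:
$S = 65$ ($S = 62 + 3 = 65$)
$\frac{1}{q{\left(689,S x \right)} - 719879} = \frac{1}{689 - 719879} = \frac{1}{-719190} = - \frac{1}{719190}$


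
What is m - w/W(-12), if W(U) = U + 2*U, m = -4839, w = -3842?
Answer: -89023/18 ≈ -4945.7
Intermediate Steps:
W(U) = 3*U
m - w/W(-12) = -4839 - (-3842)/(3*(-12)) = -4839 - (-3842)/(-36) = -4839 - (-3842)*(-1)/36 = -4839 - 1*1921/18 = -4839 - 1921/18 = -89023/18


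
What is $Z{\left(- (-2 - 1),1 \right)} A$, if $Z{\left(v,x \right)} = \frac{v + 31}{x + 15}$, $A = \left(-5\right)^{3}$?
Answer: $- \frac{2125}{8} \approx -265.63$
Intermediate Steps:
$A = -125$
$Z{\left(v,x \right)} = \frac{31 + v}{15 + x}$
$Z{\left(- (-2 - 1),1 \right)} A = \frac{31 - \left(-2 - 1\right)}{15 + 1} \left(-125\right) = \frac{31 - -3}{16} \left(-125\right) = \frac{31 + 3}{16} \left(-125\right) = \frac{1}{16} \cdot 34 \left(-125\right) = \frac{17}{8} \left(-125\right) = - \frac{2125}{8}$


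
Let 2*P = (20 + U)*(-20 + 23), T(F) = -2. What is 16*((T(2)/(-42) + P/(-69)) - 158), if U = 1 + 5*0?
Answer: -1224184/483 ≈ -2534.5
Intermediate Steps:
U = 1 (U = 1 + 0 = 1)
P = 63/2 (P = ((20 + 1)*(-20 + 23))/2 = (21*3)/2 = (1/2)*63 = 63/2 ≈ 31.500)
16*((T(2)/(-42) + P/(-69)) - 158) = 16*((-2/(-42) + (63/2)/(-69)) - 158) = 16*((-2*(-1/42) + (63/2)*(-1/69)) - 158) = 16*((1/21 - 21/46) - 158) = 16*(-395/966 - 158) = 16*(-153023/966) = -1224184/483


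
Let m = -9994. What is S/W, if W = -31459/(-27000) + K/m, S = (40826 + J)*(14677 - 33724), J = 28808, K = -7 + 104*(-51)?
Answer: -178945605907362000/228899123 ≈ -7.8177e+8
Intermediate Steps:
K = -5311 (K = -7 - 5304 = -5311)
S = -1326318798 (S = (40826 + 28808)*(14677 - 33724) = 69634*(-19047) = -1326318798)
W = 228899123/134919000 (W = -31459/(-27000) - 5311/(-9994) = -31459*(-1/27000) - 5311*(-1/9994) = 31459/27000 + 5311/9994 = 228899123/134919000 ≈ 1.6966)
S/W = -1326318798/228899123/134919000 = -1326318798*134919000/228899123 = -178945605907362000/228899123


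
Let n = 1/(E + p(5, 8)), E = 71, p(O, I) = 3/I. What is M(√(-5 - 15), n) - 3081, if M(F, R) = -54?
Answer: -3135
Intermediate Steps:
n = 8/571 (n = 1/(71 + 3/8) = 1/(571/8) = 8/571 ≈ 0.014011)
M(√(-5 - 15), n) - 3081 = -54 - 3081 = -3135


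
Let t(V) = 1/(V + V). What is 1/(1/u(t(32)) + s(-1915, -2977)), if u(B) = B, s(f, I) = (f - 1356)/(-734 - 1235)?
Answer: 1969/129287 ≈ 0.015230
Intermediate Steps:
s(f, I) = 1356/1969 - f/1969 (s(f, I) = (-1356 + f)/(-1969) = (-1356 + f)*(-1/1969) = 1356/1969 - f/1969)
t(V) = 1/(2*V)
1/(1/u(t(32)) + s(-1915, -2977)) = 1/(1/((½)/32) + (1356/1969 - 1/1969*(-1915))) = 1/(1/((½)*(1/32)) + (1356/1969 + 1915/1969)) = 1/(1/(1/64) + 3271/1969) = 1/(64 + 3271/1969) = 1/(129287/1969) = 1969/129287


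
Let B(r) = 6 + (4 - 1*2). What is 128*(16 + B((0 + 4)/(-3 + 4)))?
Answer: 3072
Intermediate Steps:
B(r) = 8 (B(r) = 6 + (4 - 2) = 6 + 2 = 8)
128*(16 + B((0 + 4)/(-3 + 4))) = 128*(16 + 8) = 128*24 = 3072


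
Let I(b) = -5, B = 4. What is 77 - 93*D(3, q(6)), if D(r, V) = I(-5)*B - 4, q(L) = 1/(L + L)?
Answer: 2309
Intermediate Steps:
q(L) = 1/(2*L)
D(r, V) = -24 (D(r, V) = -5*4 - 4 = -20 - 4 = -24)
77 - 93*D(3, q(6)) = 77 - 93*(-24) = 77 + 2232 = 2309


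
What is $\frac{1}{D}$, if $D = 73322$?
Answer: $\frac{1}{73322} \approx 1.3638 \cdot 10^{-5}$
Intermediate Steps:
$\frac{1}{D} = \frac{1}{73322}$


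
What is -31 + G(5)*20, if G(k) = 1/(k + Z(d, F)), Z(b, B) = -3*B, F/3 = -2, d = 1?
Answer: -693/23 ≈ -30.130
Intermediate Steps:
F = -6 (F = 3*(-2) = -6)
G(k) = 1/(18 + k) (G(k) = 1/(k - 3*(-6)) = 1/(k + 18) = 1/(18 + k))
-31 + G(5)*20 = -31 + 20/(18 + 5) = -31 + 20/23 = -693/23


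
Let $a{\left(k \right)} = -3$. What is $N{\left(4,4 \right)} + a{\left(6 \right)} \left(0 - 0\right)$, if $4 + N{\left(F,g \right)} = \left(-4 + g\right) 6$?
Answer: $-4$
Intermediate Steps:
$N{\left(F,g \right)} = -28 + 6 g$ ($N{\left(F,g \right)} = -4 + \left(-4 + g\right) 6 = -4 + \left(-24 + 6 g\right) = -28 + 6 g$)
$N{\left(4,4 \right)} + a{\left(6 \right)} \left(0 - 0\right) = \left(-28 + 6 \cdot 4\right) - 3 \left(0 - 0\right) = \left(-28 + 24\right) - 3 \left(0 + 0\right) = -4 - 0 = -4 + 0 = -4$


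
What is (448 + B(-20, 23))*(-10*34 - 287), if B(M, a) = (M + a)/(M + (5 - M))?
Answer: -1406361/5 ≈ -2.8127e+5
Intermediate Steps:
B(M, a) = M/5 + a/5 (B(M, a) = (M + a)/5 = (M + a)*(1/5) = M/5 + a/5)
(448 + B(-20, 23))*(-10*34 - 287) = (448 + ((1/5)*(-20) + (1/5)*23))*(-10*34 - 287) = (448 + (-4 + 23/5))*(-340 - 287) = (448 + 3/5)*(-627) = (2243/5)*(-627) = -1406361/5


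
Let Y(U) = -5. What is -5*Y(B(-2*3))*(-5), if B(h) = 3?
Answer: -125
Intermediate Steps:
-5*Y(B(-2*3))*(-5) = -5*(-5)*(-5) = 25*(-5) = -125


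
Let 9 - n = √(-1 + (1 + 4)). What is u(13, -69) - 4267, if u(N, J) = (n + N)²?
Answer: -3867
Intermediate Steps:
n = 7 (n = 9 - √(-1 + (1 + 4)) = 9 - √(-1 + 5) = 9 - √4 = 9 - 1*2 = 9 - 2 = 7)
u(N, J) = (7 + N)²
u(13, -69) - 4267 = (7 + 13)² - 4267 = 20² - 4267 = 400 - 4267 = -3867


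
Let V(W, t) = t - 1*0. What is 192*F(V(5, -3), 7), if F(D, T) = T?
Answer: 1344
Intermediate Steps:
V(W, t) = t (V(W, t) = t + 0 = t)
192*F(V(5, -3), 7) = 192*7 = 1344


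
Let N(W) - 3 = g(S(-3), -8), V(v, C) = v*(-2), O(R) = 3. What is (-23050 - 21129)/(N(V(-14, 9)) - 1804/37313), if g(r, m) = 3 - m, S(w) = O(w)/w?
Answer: -1648451027/520578 ≈ -3166.6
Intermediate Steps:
V(v, C) = -2*v
S(w) = 3/w
N(W) = 14 (N(W) = 3 + (3 - 1*(-8)) = 3 + (3 + 8) = 3 + 11 = 14)
(-23050 - 21129)/(N(V(-14, 9)) - 1804/37313) = (-23050 - 21129)/(14 - 1804/37313) = -44179/(14 - 1804*1/37313) = -44179/(14 - 1804/37313) = -44179/520578/37313 = -44179*37313/520578 = -1648451027/520578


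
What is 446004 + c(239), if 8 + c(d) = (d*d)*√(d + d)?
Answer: 445996 + 57121*√478 ≈ 1.6948e+6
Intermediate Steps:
c(d) = -8 + √2*d^(5/2) (c(d) = -8 + (d*d)*√(d + d) = -8 + d²*√(2*d) = -8 + d²*(√2*√d) = -8 + √2*d^(5/2))
446004 + c(239) = 446004 + (-8 + √2*239^(5/2)) = 446004 + (-8 + √2*(57121*√239)) = 446004 + (-8 + 57121*√478) = 445996 + 57121*√478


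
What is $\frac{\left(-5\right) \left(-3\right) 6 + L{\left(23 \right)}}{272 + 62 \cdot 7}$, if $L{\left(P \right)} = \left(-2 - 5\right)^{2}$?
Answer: $\frac{139}{706} \approx 0.19688$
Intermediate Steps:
$L{\left(P \right)} = 49$ ($L{\left(P \right)} = \left(-7\right)^{2} = 49$)
$\frac{\left(-5\right) \left(-3\right) 6 + L{\left(23 \right)}}{272 + 62 \cdot 7} = \frac{\left(-5\right) \left(-3\right) 6 + 49}{272 + 62 \cdot 7} = \frac{15 \cdot 6 + 49}{272 + 434} = \frac{90 + 49}{706} = 139 \cdot \frac{1}{706} = \frac{139}{706}$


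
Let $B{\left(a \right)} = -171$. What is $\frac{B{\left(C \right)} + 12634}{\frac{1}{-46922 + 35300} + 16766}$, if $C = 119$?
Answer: $\frac{13167726}{17714041} \approx 0.74335$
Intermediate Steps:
$\frac{B{\left(C \right)} + 12634}{\frac{1}{-46922 + 35300} + 16766} = \frac{-171 + 12634}{\frac{1}{-46922 + 35300} + 16766} = \frac{12463}{\frac{1}{-11622} + 16766} = \frac{12463}{- \frac{1}{11622} + 16766} = \frac{12463}{\frac{194854451}{11622}} = 12463 \cdot \frac{11622}{194854451} = \frac{13167726}{17714041}$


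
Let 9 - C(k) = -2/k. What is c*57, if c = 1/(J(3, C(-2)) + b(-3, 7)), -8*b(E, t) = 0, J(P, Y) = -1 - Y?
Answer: -19/3 ≈ -6.3333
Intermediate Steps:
C(k) = 9 + 2/k (C(k) = 9 - (-2)/k = 9 + 2/k)
b(E, t) = 0 (b(E, t) = -1/8*0 = 0)
c = -1/9 (c = 1/((-1 - (9 + 2/(-2))) + 0) = 1/((-1 - (9 + 2*(-1/2))) + 0) = 1/((-1 - (9 - 1)) + 0) = 1/((-1 - 1*8) + 0) = 1/((-1 - 8) + 0) = 1/(-9 + 0) = 1/(-9) = -1/9 ≈ -0.11111)
c*57 = -1/9*57 = -19/3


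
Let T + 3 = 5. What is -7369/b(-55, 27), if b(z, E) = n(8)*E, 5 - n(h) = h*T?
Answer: 7369/297 ≈ 24.811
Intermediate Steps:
T = 2 (T = -3 + 5 = 2)
n(h) = 5 - 2*h (n(h) = 5 - h*2 = 5 - 2*h)
b(z, E) = -11*E (b(z, E) = (5 - 2*8)*E = (5 - 16)*E = -11*E)
-7369/b(-55, 27) = -7369/((-11*27)) = -7369/(-297) = -7369*(-1/297) = 7369/297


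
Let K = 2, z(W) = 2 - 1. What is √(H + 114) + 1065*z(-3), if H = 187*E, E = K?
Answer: 1065 + 2*√122 ≈ 1087.1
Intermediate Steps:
z(W) = 1
E = 2
H = 374 (H = 187*2 = 374)
√(H + 114) + 1065*z(-3) = √(374 + 114) + 1065*1 = √488 + 1065 = 2*√122 + 1065 = 1065 + 2*√122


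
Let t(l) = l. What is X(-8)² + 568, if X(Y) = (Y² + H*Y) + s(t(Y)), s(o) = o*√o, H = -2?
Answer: 6456 - 2560*I*√2 ≈ 6456.0 - 3620.4*I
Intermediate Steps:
s(o) = o^(3/2)
X(Y) = Y² + Y^(3/2) - 2*Y (X(Y) = (Y² - 2*Y) + Y^(3/2) = Y² + Y^(3/2) - 2*Y)
X(-8)² + 568 = ((-8)² + (-8)^(3/2) - 2*(-8))² + 568 = (64 - 16*I*√2 + 16)² + 568 = (80 - 16*I*√2)² + 568 = 568 + (80 - 16*I*√2)²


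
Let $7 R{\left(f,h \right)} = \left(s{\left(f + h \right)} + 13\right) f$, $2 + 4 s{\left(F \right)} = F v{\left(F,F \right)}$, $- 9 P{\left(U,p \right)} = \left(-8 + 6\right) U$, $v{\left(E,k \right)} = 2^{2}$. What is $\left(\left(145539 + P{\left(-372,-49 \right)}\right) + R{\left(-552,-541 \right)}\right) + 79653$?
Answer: $\frac{6516604}{21} \approx 3.1031 \cdot 10^{5}$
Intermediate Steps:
$v{\left(E,k \right)} = 4$
$P{\left(U,p \right)} = \frac{2 U}{9}$ ($P{\left(U,p \right)} = - \frac{\left(-8 + 6\right) U}{9} = - \frac{\left(-2\right) U}{9} = \frac{2 U}{9}$)
$s{\left(F \right)} = - \frac{1}{2} + F$ ($s{\left(F \right)} = - \frac{1}{2} + \frac{F 4}{4} = - \frac{1}{2} + \frac{4 F}{4} = - \frac{1}{2} + F$)
$R{\left(f,h \right)} = \frac{f \left(\frac{25}{2} + f + h\right)}{7}$ ($R{\left(f,h \right)} = \frac{\left(\left(- \frac{1}{2} + \left(f + h\right)\right) + 13\right) f}{7} = \frac{\left(\left(- \frac{1}{2} + f + h\right) + 13\right) f}{7} = \frac{\left(\frac{25}{2} + f + h\right) f}{7} = \frac{f \left(\frac{25}{2} + f + h\right)}{7}$)
$\left(\left(145539 + P{\left(-372,-49 \right)}\right) + R{\left(-552,-541 \right)}\right) + 79653 = \left(\left(145539 + \frac{2}{9} \left(-372\right)\right) + \frac{1}{14} \left(-552\right) \left(25 + 2 \left(-552\right) + 2 \left(-541\right)\right)\right) + 79653 = \left(\left(145539 - \frac{248}{3}\right) + \frac{1}{14} \left(-552\right) \left(25 - 1104 - 1082\right)\right) + 79653 = \left(\frac{436369}{3} + \frac{1}{14} \left(-552\right) \left(-2161\right)\right) + 79653 = \left(\frac{436369}{3} + \frac{596436}{7}\right) + 79653 = \frac{4843891}{21} + 79653 = \frac{6516604}{21}$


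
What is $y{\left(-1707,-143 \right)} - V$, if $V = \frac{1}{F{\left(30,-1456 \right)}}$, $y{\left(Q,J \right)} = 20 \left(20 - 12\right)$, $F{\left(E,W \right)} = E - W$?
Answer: $\frac{237759}{1486} \approx 160.0$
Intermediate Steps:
$y{\left(Q,J \right)} = 160$ ($y{\left(Q,J \right)} = 20 \cdot 8 = 160$)
$V = \frac{1}{1486}$ ($V = \frac{1}{30 - -1456} = \frac{1}{30 + 1456} = \frac{1}{1486} \approx 0.00067295$)
$y{\left(-1707,-143 \right)} - V = 160 - \frac{1}{1486} = \frac{237759}{1486}$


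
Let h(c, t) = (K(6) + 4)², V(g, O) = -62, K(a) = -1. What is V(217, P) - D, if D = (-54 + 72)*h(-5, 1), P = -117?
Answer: -224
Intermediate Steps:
h(c, t) = 9 (h(c, t) = (-1 + 4)² = 3² = 9)
D = 162 (D = (-54 + 72)*9 = 18*9 = 162)
V(217, P) - D = -62 - 1*162 = -62 - 162 = -224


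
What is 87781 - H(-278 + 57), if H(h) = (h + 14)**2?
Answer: 44932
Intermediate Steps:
H(h) = (14 + h)**2
87781 - H(-278 + 57) = 87781 - (14 + (-278 + 57))**2 = 87781 - (14 - 221)**2 = 87781 - 1*(-207)**2 = 87781 - 1*42849 = 87781 - 42849 = 44932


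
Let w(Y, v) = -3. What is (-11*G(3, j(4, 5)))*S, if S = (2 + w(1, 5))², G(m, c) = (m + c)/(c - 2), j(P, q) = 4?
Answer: -77/2 ≈ -38.500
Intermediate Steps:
G(m, c) = (c + m)/(-2 + c)
S = 1 (S = (2 - 3)² = (-1)² = 1)
(-11*G(3, j(4, 5)))*S = -11*(4 + 3)/(-2 + 4)*1 = -11*7/2*1 = -77/2*1 = -77/2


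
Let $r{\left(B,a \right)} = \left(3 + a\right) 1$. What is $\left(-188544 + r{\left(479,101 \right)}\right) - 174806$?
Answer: $-363246$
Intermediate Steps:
$r{\left(B,a \right)} = 3 + a$
$\left(-188544 + r{\left(479,101 \right)}\right) - 174806 = \left(-188544 + \left(3 + 101\right)\right) - 174806 = \left(-188544 + 104\right) - 174806 = -188440 - 174806 = -363246$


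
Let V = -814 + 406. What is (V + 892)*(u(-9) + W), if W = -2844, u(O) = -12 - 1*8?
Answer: -1386176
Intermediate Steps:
u(O) = -20 (u(O) = -12 - 8 = -20)
V = -408
(V + 892)*(u(-9) + W) = (-408 + 892)*(-20 - 2844) = 484*(-2864) = -1386176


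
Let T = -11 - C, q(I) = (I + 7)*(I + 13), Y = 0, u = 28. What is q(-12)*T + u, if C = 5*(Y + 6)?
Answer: 233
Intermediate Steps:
C = 30 (C = 5*(0 + 6) = 5*6 = 30)
q(I) = (7 + I)*(13 + I)
T = -41 (T = -11 - 1*30 = -11 - 30 = -41)
q(-12)*T + u = (91 + (-12)² + 20*(-12))*(-41) + 28 = (91 + 144 - 240)*(-41) + 28 = -5*(-41) + 28 = 205 + 28 = 233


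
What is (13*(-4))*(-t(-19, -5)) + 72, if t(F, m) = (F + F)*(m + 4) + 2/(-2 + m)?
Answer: 14232/7 ≈ 2033.1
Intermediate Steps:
t(F, m) = 2/(-2 + m) + 2*F*(4 + m) (t(F, m) = (2*F)*(4 + m) + 2/(-2 + m) = 2*F*(4 + m) + 2/(-2 + m) = 2/(-2 + m) + 2*F*(4 + m))
(13*(-4))*(-t(-19, -5)) + 72 = (13*(-4))*(-2*(1 - 8*(-19) - 19*(-5)² + 2*(-19)*(-5))/(-2 - 5)) + 72 = -(-52)*2*(1 + 152 - 19*25 + 190)/(-7) + 72 = -(-52)*2*(-⅐)*(1 + 152 - 475 + 190) + 72 = -(-52)*2*(-⅐)*(-132) + 72 = -(-52)*264/7 + 72 = -52*(-264/7) + 72 = 13728/7 + 72 = 14232/7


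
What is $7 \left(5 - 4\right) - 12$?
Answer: $-5$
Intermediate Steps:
$7 \left(5 - 4\right) - 12 = 7 \cdot 1 - 12 = 7 - 12 = -5$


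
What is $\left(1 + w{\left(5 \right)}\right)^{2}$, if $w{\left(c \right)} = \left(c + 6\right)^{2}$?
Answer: $14884$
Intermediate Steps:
$w{\left(c \right)} = \left(6 + c\right)^{2}$
$\left(1 + w{\left(5 \right)}\right)^{2} = \left(1 + \left(6 + 5\right)^{2}\right)^{2} = \left(1 + 11^{2}\right)^{2} = \left(1 + 121\right)^{2} = 122^{2} = 14884$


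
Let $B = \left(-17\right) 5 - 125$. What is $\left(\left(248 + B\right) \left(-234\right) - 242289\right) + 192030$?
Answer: $-59151$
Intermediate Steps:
$B = -210$ ($B = -85 - 125 = -210$)
$\left(\left(248 + B\right) \left(-234\right) - 242289\right) + 192030 = \left(\left(248 - 210\right) \left(-234\right) - 242289\right) + 192030 = \left(38 \left(-234\right) - 242289\right) + 192030 = \left(-8892 - 242289\right) + 192030 = -251181 + 192030 = -59151$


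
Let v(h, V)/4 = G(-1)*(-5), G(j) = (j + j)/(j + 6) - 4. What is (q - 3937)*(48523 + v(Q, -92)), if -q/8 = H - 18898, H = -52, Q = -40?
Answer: 7178046093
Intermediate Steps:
q = 151600 (q = -8*(-52 - 18898) = -8*(-18950) = 151600)
G(j) = -4 + 2*j/(6 + j) (G(j) = (2*j)/(6 + j) - 4 = 2*j/(6 + j) - 4 = -4 + 2*j/(6 + j))
v(h, V) = 88 (v(h, V) = 4*((2*(-12 - 1*(-1))/(6 - 1))*(-5)) = 4*((2*(-12 + 1)/5)*(-5)) = 4*((2*(⅕)*(-11))*(-5)) = 4*(-22/5*(-5)) = 4*22 = 88)
(q - 3937)*(48523 + v(Q, -92)) = (151600 - 3937)*(48523 + 88) = 147663*48611 = 7178046093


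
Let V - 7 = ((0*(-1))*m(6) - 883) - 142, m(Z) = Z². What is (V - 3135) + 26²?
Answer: -3477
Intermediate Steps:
V = -1018 (V = 7 + (((0*(-1))*6² - 883) - 142) = 7 + ((0*36 - 883) - 142) = 7 + ((0 - 883) - 142) = 7 + (-883 - 142) = 7 - 1025 = -1018)
(V - 3135) + 26² = (-1018 - 3135) + 26² = -4153 + 676 = -3477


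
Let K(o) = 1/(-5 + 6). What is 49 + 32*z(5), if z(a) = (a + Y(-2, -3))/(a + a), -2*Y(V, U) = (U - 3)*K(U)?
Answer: 373/5 ≈ 74.600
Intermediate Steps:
K(o) = 1 (K(o) = 1/1 = 1)
Y(V, U) = 3/2 - U/2 (Y(V, U) = -(U - 3)/2 = -(-3 + U)/2 = 3/2 - U/2)
z(a) = (3 + a)/(2*a) (z(a) = (a + (3/2 - 1/2*(-3)))/(a + a) = (a + (3/2 + 3/2))/((2*a)) = (a + 3)*(1/(2*a)) = (3 + a)*(1/(2*a)) = (3 + a)/(2*a))
49 + 32*z(5) = 49 + 32*((1/2)*(3 + 5)/5) = 49 + 32*((1/2)*(1/5)*8) = 49 + 32*(4/5) = 49 + 128/5 = 373/5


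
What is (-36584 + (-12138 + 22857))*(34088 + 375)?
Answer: -891385495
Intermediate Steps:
(-36584 + (-12138 + 22857))*(34088 + 375) = (-36584 + 10719)*34463 = -25865*34463 = -891385495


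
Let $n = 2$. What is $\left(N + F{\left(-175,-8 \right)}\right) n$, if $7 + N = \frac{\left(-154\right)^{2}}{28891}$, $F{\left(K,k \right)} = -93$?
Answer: $- \frac{5730768}{28891} \approx -198.36$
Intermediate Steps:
$N = - \frac{178521}{28891}$ ($N = -7 + \frac{\left(-154\right)^{2}}{28891} = -7 + 23716 \cdot \frac{1}{28891} = -7 + \frac{23716}{28891} = - \frac{178521}{28891} \approx -6.1791$)
$\left(N + F{\left(-175,-8 \right)}\right) n = \left(- \frac{178521}{28891} - 93\right) 2 = \left(- \frac{2865384}{28891}\right) 2 = - \frac{5730768}{28891}$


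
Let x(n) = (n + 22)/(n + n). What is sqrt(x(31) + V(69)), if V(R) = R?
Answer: sqrt(268522)/62 ≈ 8.3579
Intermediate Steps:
x(n) = (22 + n)/(2*n) (x(n) = (22 + n)/((2*n)) = (22 + n)*(1/(2*n)) = (22 + n)/(2*n))
sqrt(x(31) + V(69)) = sqrt((1/2)*(22 + 31)/31 + 69) = sqrt((1/2)*(1/31)*53 + 69) = sqrt(53/62 + 69) = sqrt(4331/62) = sqrt(268522)/62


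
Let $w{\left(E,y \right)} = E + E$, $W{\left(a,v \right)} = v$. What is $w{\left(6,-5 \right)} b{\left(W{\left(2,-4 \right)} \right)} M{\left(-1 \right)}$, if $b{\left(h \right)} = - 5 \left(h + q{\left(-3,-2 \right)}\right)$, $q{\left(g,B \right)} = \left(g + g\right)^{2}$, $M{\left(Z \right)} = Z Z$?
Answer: $-1920$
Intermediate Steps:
$M{\left(Z \right)} = Z^{2}$
$q{\left(g,B \right)} = 4 g^{2}$ ($q{\left(g,B \right)} = \left(2 g\right)^{2} = 4 g^{2}$)
$w{\left(E,y \right)} = 2 E$
$b{\left(h \right)} = -180 - 5 h$ ($b{\left(h \right)} = - 5 \left(h + 4 \left(-3\right)^{2}\right) = - 5 \left(h + 4 \cdot 9\right) = - 5 \left(h + 36\right) = - 5 \left(36 + h\right) = -180 - 5 h$)
$w{\left(6,-5 \right)} b{\left(W{\left(2,-4 \right)} \right)} M{\left(-1 \right)} = 2 \cdot 6 \left(-180 - -20\right) \left(-1\right)^{2} = 12 \left(-180 + 20\right) 1 = 12 \left(-160\right) 1 = \left(-1920\right) 1 = -1920$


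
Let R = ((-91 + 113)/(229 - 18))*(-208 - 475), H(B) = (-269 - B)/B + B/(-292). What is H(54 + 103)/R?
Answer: 31447651/688851944 ≈ 0.045652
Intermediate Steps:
H(B) = -B/292 + (-269 - B)/B (H(B) = (-269 - B)/B + B*(-1/292) = (-269 - B)/B - B/292 = -B/292 + (-269 - B)/B)
R = -15026/211 (R = (22/211)*(-683) = -15026/211 ≈ -71.213)
H(54 + 103)/R = (-1 - 269/(54 + 103) - (54 + 103)/292)/(-15026/211) = (-1 - 269/157 - 1/292*157)*(-211/15026) = (-1 - 269*1/157 - 157/292)*(-211/15026) = (-1 - 269/157 - 157/292)*(-211/15026) = -149041/45844*(-211/15026) = 31447651/688851944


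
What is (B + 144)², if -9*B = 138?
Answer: 148996/9 ≈ 16555.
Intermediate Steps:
B = -46/3 (B = -⅑*138 = -46/3 ≈ -15.333)
(B + 144)² = (-46/3 + 144)² = (386/3)² = 148996/9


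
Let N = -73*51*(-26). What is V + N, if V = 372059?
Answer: 468857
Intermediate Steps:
N = 96798 (N = -3723*(-26) = 96798)
V + N = 372059 + 96798 = 468857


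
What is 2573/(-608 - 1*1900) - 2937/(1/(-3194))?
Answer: 23526988651/2508 ≈ 9.3808e+6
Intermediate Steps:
2573/(-608 - 1*1900) - 2937/(1/(-3194)) = 2573/(-608 - 1900) - 2937/(-1/3194) = 2573/(-2508) - 2937*(-3194) = 2573*(-1/2508) + 9380778 = -2573/2508 + 9380778 = 23526988651/2508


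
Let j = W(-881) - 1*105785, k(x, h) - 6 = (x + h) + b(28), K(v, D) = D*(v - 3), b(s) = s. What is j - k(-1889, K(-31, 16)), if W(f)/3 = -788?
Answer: -105750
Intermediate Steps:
W(f) = -2364 (W(f) = 3*(-788) = -2364)
K(v, D) = D*(-3 + v)
k(x, h) = 34 + h + x (k(x, h) = 6 + ((x + h) + 28) = 6 + ((h + x) + 28) = 6 + (28 + h + x) = 34 + h + x)
j = -108149 (j = -2364 - 1*105785 = -2364 - 105785 = -108149)
j - k(-1889, K(-31, 16)) = -108149 - (34 + 16*(-3 - 31) - 1889) = -108149 - (34 + 16*(-34) - 1889) = -108149 - (34 - 544 - 1889) = -108149 - 1*(-2399) = -108149 + 2399 = -105750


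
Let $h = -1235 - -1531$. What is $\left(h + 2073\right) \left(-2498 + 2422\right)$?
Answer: $-180044$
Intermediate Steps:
$h = 296$ ($h = -1235 + 1531 = 296$)
$\left(h + 2073\right) \left(-2498 + 2422\right) = \left(296 + 2073\right) \left(-2498 + 2422\right) = 2369 \left(-76\right) = -180044$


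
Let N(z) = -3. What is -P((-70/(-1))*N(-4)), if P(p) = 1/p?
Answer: 1/210 ≈ 0.0047619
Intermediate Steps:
-P((-70/(-1))*N(-4)) = -1/(-70/(-1)*(-3)) = -1/(-70*(-1)*(-3)) = -1/(-10*(-7)*(-3)) = -1/(70*(-3)) = -1/(-210) = -1*(-1/210) = 1/210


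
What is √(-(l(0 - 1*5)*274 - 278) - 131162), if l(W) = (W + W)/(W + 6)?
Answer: 4*I*√8009 ≈ 357.97*I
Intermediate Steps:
l(W) = 2*W/(6 + W) (l(W) = (2*W)/(6 + W) = 2*W/(6 + W))
√(-(l(0 - 1*5)*274 - 278) - 131162) = √(-((2*(0 - 1*5)/(6 + (0 - 1*5)))*274 - 278) - 131162) = √(-((2*(0 - 5)/(6 + (0 - 5)))*274 - 278) - 131162) = √(-((2*(-5)/(6 - 5))*274 - 278) - 131162) = √(-((2*(-5)/1)*274 - 278) - 131162) = √(-((2*(-5)*1)*274 - 278) - 131162) = √(-(-10*274 - 278) - 131162) = √(-(-2740 - 278) - 131162) = √(-1*(-3018) - 131162) = √(3018 - 131162) = √(-128144) = 4*I*√8009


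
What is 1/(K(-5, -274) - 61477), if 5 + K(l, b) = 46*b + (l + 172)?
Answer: -1/73919 ≈ -1.3528e-5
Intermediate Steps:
K(l, b) = 167 + l + 46*b (K(l, b) = -5 + (46*b + (l + 172)) = -5 + (46*b + (172 + l)) = -5 + (172 + l + 46*b) = 167 + l + 46*b)
1/(K(-5, -274) - 61477) = 1/((167 - 5 + 46*(-274)) - 61477) = 1/((167 - 5 - 12604) - 61477) = 1/(-12442 - 61477) = 1/(-73919) = -1/73919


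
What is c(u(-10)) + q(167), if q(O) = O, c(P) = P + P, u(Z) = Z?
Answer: 147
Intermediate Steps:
c(P) = 2*P
c(u(-10)) + q(167) = 2*(-10) + 167 = -20 + 167 = 147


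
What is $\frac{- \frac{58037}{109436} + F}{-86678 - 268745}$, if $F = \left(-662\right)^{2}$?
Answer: $- \frac{47959612347}{38896071428} \approx -1.233$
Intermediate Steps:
$F = 438244$
$\frac{- \frac{58037}{109436} + F}{-86678 - 268745} = \frac{- \frac{58037}{109436} + 438244}{-86678 - 268745} = \frac{\left(-58037\right) \frac{1}{109436} + 438244}{-355423} = \left(- \frac{58037}{109436} + 438244\right) \left(- \frac{1}{355423}\right) = \frac{47959612347}{109436} \left(- \frac{1}{355423}\right) = - \frac{47959612347}{38896071428}$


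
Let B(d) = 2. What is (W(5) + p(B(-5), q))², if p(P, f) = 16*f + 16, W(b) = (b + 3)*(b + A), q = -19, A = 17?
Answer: 12544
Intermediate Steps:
W(b) = (3 + b)*(17 + b) (W(b) = (b + 3)*(b + 17) = (3 + b)*(17 + b))
p(P, f) = 16 + 16*f
(W(5) + p(B(-5), q))² = ((51 + 5² + 20*5) + (16 + 16*(-19)))² = ((51 + 25 + 100) + (16 - 304))² = (176 - 288)² = (-112)² = 12544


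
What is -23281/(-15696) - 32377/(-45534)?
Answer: 261377741/119116944 ≈ 2.1943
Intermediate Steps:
-23281/(-15696) - 32377/(-45534) = -23281*(-1/15696) - 32377*(-1/45534) = 23281/15696 + 32377/45534 = 261377741/119116944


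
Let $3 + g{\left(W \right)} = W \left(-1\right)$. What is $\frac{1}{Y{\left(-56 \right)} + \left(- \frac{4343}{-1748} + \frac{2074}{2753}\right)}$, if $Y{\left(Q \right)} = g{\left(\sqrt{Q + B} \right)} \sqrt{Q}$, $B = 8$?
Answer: $\frac{4812244}{15581631 + 38497952 \sqrt{42} - 28873464 i \sqrt{14}} \approx 0.015568 + 0.006345 i$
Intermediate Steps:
$g{\left(W \right)} = -3 - W$ ($g{\left(W \right)} = -3 + W \left(-1\right) = -3 - W$)
$Y{\left(Q \right)} = \sqrt{Q} \left(-3 - \sqrt{8 + Q}\right)$ ($Y{\left(Q \right)} = \left(-3 - \sqrt{Q + 8}\right) \sqrt{Q} = \left(-3 - \sqrt{8 + Q}\right) \sqrt{Q} = \sqrt{Q} \left(-3 - \sqrt{8 + Q}\right)$)
$\frac{1}{Y{\left(-56 \right)} + \left(- \frac{4343}{-1748} + \frac{2074}{2753}\right)} = \frac{1}{\sqrt{-56} \left(-3 - \sqrt{8 - 56}\right) + \left(- \frac{4343}{-1748} + \frac{2074}{2753}\right)} = \frac{1}{2 i \sqrt{14} \left(-3 - \sqrt{-48}\right) + \left(\left(-4343\right) \left(- \frac{1}{1748}\right) + 2074 \cdot \frac{1}{2753}\right)} = \frac{1}{2 i \sqrt{14} \left(-3 - 4 i \sqrt{3}\right) + \left(\frac{4343}{1748} + \frac{2074}{2753}\right)} = \frac{1}{2 i \sqrt{14} \left(-3 - 4 i \sqrt{3}\right) + \frac{15581631}{4812244}} = \frac{1}{\frac{15581631}{4812244} + 2 i \sqrt{14} \left(-3 - 4 i \sqrt{3}\right)}$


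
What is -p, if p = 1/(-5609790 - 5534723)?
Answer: 1/11144513 ≈ 8.9730e-8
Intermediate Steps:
p = -1/11144513 (p = 1/(-11144513) = -1/11144513 ≈ -8.9730e-8)
-p = -1*(-1/11144513) = 1/11144513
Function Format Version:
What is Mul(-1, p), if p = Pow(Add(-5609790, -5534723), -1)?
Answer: Rational(1, 11144513) ≈ 8.9730e-8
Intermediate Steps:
p = Rational(-1, 11144513) (p = Pow(-11144513, -1) = Rational(-1, 11144513) ≈ -8.9730e-8)
Mul(-1, p) = Mul(-1, Rational(-1, 11144513)) = Rational(1, 11144513)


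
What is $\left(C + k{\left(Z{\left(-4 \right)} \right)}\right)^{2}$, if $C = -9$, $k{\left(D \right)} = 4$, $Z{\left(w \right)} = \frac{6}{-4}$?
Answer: $25$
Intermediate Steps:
$Z{\left(w \right)} = - \frac{3}{2}$ ($Z{\left(w \right)} = 6 \left(- \frac{1}{4}\right) = - \frac{3}{2}$)
$\left(C + k{\left(Z{\left(-4 \right)} \right)}\right)^{2} = \left(-9 + 4\right)^{2} = \left(-5\right)^{2} = 25$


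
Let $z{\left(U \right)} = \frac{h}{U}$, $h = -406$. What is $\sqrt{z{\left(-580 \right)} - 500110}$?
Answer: $\frac{3 i \sqrt{5556770}}{10} \approx 707.18 i$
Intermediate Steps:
$z{\left(U \right)} = - \frac{406}{U}$
$\sqrt{z{\left(-580 \right)} - 500110} = \sqrt{- \frac{406}{-580} - 500110} = \sqrt{\left(-406\right) \left(- \frac{1}{580}\right) - 500110} = \sqrt{\frac{7}{10} - 500110} = \sqrt{- \frac{5001093}{10}} = \frac{3 i \sqrt{5556770}}{10}$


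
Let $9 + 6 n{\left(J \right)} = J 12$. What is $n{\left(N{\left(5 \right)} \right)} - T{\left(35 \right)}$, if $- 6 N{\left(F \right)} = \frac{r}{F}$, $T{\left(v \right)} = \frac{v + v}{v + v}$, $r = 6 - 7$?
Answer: $- \frac{73}{30} \approx -2.4333$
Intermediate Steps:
$r = -1$
$T{\left(v \right)} = 1$ ($T{\left(v \right)} = \frac{2 v}{2 v} = 2 v \frac{1}{2 v} = 1$)
$N{\left(F \right)} = \frac{1}{6 F}$ ($N{\left(F \right)} = - \frac{\left(-1\right) \frac{1}{F}}{6} = \frac{1}{6 F}$)
$n{\left(J \right)} = - \frac{3}{2} + 2 J$ ($n{\left(J \right)} = - \frac{3}{2} + \frac{J 12}{6} = - \frac{3}{2} + \frac{12 J}{6} = - \frac{3}{2} + 2 J$)
$n{\left(N{\left(5 \right)} \right)} - T{\left(35 \right)} = \left(- \frac{3}{2} + 2 \frac{1}{6 \cdot 5}\right) - 1 = \left(- \frac{3}{2} + 2 \cdot \frac{1}{6} \cdot \frac{1}{5}\right) - 1 = \left(- \frac{3}{2} + 2 \cdot \frac{1}{30}\right) - 1 = \left(- \frac{3}{2} + \frac{1}{15}\right) - 1 = - \frac{43}{30} - 1 = - \frac{73}{30}$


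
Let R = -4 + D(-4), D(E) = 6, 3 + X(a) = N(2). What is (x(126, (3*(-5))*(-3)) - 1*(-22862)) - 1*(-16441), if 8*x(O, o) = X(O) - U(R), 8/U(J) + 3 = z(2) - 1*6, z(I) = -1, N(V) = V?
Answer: 1572119/40 ≈ 39303.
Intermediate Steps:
X(a) = -1 (X(a) = -3 + 2 = -1)
R = 2 (R = -4 + 6 = 2)
U(J) = -⅘ (U(J) = 8/(-3 + (-1 - 1*6)) = 8/(-3 + (-1 - 6)) = 8/(-3 - 7) = 8/(-10) = 8*(-⅒) = -⅘)
x(O, o) = -1/40 (x(O, o) = (-1 - 1*(-⅘))/8 = (-1 + ⅘)/8 = (⅛)*(-⅕) = -1/40)
(x(126, (3*(-5))*(-3)) - 1*(-22862)) - 1*(-16441) = (-1/40 - 1*(-22862)) - 1*(-16441) = (-1/40 + 22862) + 16441 = 914479/40 + 16441 = 1572119/40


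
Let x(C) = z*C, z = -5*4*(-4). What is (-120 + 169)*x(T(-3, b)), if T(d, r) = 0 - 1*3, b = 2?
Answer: -11760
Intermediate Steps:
z = 80 (z = -20*(-4) = 80)
T(d, r) = -3 (T(d, r) = 0 - 3 = -3)
x(C) = 80*C
(-120 + 169)*x(T(-3, b)) = (-120 + 169)*(80*(-3)) = 49*(-240) = -11760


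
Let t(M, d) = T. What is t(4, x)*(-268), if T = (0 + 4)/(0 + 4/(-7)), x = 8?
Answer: 1876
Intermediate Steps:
T = -7 (T = 4/(0 + 4*(-⅐)) = 4/(0 - 4/7) = 4/(-4/7) = 4*(-7/4) = -7)
t(M, d) = -7
t(4, x)*(-268) = -7*(-268) = 1876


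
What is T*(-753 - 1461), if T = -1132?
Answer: 2506248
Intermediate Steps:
T*(-753 - 1461) = -1132*(-753 - 1461) = -1132*(-2214) = 2506248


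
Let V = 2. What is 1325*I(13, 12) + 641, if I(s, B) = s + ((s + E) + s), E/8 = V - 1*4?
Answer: 31116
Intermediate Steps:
E = -16 (E = 8*(2 - 1*4) = 8*(2 - 4) = 8*(-2) = -16)
I(s, B) = -16 + 3*s (I(s, B) = s + ((s - 16) + s) = s + ((-16 + s) + s) = s + (-16 + 2*s) = -16 + 3*s)
1325*I(13, 12) + 641 = 1325*(-16 + 3*13) + 641 = 1325*(-16 + 39) + 641 = 1325*23 + 641 = 30475 + 641 = 31116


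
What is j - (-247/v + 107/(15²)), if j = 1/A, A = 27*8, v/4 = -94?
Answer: -143123/126900 ≈ -1.1278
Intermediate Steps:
v = -376 (v = 4*(-94) = -376)
A = 216
j = 1/216 ≈ 0.0046296
j - (-247/v + 107/(15²)) = 1/216 - (-247/(-376) + 107/(15²)) = 1/216 - (-247*(-1/376) + 107/225) = 1/216 - (247/376 + 107*(1/225)) = 1/216 - (247/376 + 107/225) = 1/216 - 1*95807/84600 = 1/216 - 95807/84600 = -143123/126900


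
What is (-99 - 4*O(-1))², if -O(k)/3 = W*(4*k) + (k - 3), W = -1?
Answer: 9801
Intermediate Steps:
O(k) = 9 + 9*k (O(k) = -3*(-4*k + (k - 3)) = -3*(-4*k + (-3 + k)) = -3*(-3 - 3*k) = 9 + 9*k)
(-99 - 4*O(-1))² = (-99 - 4*(9 + 9*(-1)))² = (-99 - 4*(9 - 9))² = (-99 - 4*0)² = (-99 + 0)² = (-99)² = 9801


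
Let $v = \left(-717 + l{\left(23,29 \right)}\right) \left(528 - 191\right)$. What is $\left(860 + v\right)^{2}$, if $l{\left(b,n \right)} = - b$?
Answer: $61762190400$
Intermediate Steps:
$v = -249380$ ($v = \left(-717 - 23\right) \left(528 - 191\right) = \left(-717 - 23\right) 337 = \left(-740\right) 337 = -249380$)
$\left(860 + v\right)^{2} = \left(860 - 249380\right)^{2} = \left(-248520\right)^{2} = 61762190400$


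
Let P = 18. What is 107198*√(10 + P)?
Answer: 214396*√7 ≈ 5.6724e+5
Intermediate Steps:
107198*√(10 + P) = 107198*√(10 + 18) = 107198*√28 = 107198*(2*√7) = 214396*√7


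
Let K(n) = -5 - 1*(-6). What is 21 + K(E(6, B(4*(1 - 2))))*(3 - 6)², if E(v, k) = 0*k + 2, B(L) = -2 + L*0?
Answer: 30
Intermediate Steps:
B(L) = -2 (B(L) = -2 + 0 = -2)
E(v, k) = 2 (E(v, k) = 0 + 2 = 2)
K(n) = 1 (K(n) = -5 + 6 = 1)
21 + K(E(6, B(4*(1 - 2))))*(3 - 6)² = 21 + 1*(3 - 6)² = 21 + 1*(-3)² = 21 + 1*9 = 21 + 9 = 30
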